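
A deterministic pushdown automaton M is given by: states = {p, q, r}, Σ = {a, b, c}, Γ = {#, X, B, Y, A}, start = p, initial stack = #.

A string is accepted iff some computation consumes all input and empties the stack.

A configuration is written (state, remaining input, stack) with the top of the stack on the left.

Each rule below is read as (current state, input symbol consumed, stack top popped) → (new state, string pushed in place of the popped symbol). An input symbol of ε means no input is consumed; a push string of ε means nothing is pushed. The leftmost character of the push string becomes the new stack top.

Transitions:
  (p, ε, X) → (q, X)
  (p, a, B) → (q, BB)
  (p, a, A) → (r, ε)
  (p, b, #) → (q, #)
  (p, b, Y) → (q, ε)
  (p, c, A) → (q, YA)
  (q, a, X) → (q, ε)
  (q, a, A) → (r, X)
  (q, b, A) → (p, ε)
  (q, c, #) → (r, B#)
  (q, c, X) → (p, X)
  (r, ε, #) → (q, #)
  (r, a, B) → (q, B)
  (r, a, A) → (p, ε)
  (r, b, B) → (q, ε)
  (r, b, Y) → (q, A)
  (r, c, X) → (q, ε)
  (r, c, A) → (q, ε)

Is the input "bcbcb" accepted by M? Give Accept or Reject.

Reject

(p, bcbcb, #)
  read b, top #: go to q, push # → (q, cbcb, #)
  read c, top #: go to r, push B# → (r, bcb, B#)
  read b, top B: go to q, push ε → (q, cb, #)
  read c, top #: go to r, push B# → (r, b, B#)
  read b, top B: go to q, push ε → (q, ε, #)
All input consumed; stack is #, not empty, and no further ε-move applies.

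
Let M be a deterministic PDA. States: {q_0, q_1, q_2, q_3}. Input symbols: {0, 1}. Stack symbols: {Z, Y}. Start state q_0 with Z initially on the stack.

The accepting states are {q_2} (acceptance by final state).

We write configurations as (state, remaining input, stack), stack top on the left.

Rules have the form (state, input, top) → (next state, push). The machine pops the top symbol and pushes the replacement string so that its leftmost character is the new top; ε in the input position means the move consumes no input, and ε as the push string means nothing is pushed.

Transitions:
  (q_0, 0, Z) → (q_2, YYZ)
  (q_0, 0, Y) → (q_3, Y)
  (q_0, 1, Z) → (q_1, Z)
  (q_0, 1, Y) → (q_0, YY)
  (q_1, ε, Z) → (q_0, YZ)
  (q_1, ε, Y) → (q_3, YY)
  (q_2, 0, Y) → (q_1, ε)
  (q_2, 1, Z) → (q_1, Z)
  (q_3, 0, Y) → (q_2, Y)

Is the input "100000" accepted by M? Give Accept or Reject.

(q_0, 100000, Z)
  read 1, top Z: go to q_1, push Z → (q_1, 00000, Z)
  ε-move, top Z: go to q_0, push YZ → (q_0, 00000, YZ)
  read 0, top Y: go to q_3, push Y → (q_3, 0000, YZ)
  read 0, top Y: go to q_2, push Y → (q_2, 000, YZ)
  read 0, top Y: go to q_1, push ε → (q_1, 00, Z)
  ε-move, top Z: go to q_0, push YZ → (q_0, 00, YZ)
  read 0, top Y: go to q_3, push Y → (q_3, 0, YZ)
  read 0, top Y: go to q_2, push Y → (q_2, ε, YZ)
All input consumed; state q_2 ∈ F.

Accept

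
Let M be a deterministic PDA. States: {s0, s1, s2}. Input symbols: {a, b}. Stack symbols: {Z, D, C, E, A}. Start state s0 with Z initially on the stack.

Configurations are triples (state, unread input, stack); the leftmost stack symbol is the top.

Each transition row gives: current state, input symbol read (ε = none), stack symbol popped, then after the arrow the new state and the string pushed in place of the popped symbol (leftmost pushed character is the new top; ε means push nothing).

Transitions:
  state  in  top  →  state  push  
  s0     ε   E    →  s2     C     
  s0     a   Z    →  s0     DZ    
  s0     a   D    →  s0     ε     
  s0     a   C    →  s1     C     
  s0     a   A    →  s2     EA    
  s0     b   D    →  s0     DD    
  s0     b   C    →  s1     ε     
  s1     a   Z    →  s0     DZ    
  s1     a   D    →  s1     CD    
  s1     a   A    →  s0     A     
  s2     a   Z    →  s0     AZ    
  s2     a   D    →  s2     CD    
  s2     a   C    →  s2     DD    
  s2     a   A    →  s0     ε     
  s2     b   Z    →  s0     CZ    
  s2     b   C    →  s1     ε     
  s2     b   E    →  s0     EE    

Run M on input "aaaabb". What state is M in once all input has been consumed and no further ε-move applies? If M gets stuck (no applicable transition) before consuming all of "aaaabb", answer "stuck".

(s0, aaaabb, Z)
  read a, top Z: go to s0, push DZ → (s0, aaabb, DZ)
  read a, top D: go to s0, push ε → (s0, aabb, Z)
  read a, top Z: go to s0, push DZ → (s0, abb, DZ)
  read a, top D: go to s0, push ε → (s0, bb, Z)
No transition for (s0, b, top Z); M blocks with input bb remaining.

stuck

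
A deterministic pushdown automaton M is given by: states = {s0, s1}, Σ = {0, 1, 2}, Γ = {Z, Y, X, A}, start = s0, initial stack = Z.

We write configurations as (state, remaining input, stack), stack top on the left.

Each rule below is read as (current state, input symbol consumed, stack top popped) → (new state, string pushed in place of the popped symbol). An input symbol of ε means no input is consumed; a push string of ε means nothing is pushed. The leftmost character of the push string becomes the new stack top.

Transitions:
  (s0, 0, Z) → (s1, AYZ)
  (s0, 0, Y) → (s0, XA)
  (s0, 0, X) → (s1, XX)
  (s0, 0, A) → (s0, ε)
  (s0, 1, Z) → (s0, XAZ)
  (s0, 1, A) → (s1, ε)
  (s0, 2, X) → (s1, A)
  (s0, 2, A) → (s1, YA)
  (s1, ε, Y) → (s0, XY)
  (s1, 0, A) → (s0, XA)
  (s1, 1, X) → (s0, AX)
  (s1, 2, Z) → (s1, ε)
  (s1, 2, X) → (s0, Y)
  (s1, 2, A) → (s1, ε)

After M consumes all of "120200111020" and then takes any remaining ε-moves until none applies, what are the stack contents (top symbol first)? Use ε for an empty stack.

(s0, 120200111020, Z)
  read 1, top Z: go to s0, push XAZ → (s0, 20200111020, XAZ)
  read 2, top X: go to s1, push A → (s1, 0200111020, AAZ)
  read 0, top A: go to s0, push XA → (s0, 200111020, XAAZ)
  read 2, top X: go to s1, push A → (s1, 00111020, AAAZ)
  read 0, top A: go to s0, push XA → (s0, 0111020, XAAAZ)
  read 0, top X: go to s1, push XX → (s1, 111020, XXAAAZ)
  read 1, top X: go to s0, push AX → (s0, 11020, AXXAAAZ)
  read 1, top A: go to s1, push ε → (s1, 1020, XXAAAZ)
  read 1, top X: go to s0, push AX → (s0, 020, AXXAAAZ)
  read 0, top A: go to s0, push ε → (s0, 20, XXAAAZ)
  read 2, top X: go to s1, push A → (s1, 0, AXAAAZ)
  read 0, top A: go to s0, push XA → (s0, ε, XAXAAAZ)
All input consumed in state s0 with stack XAXAAAZ.

XAXAAAZ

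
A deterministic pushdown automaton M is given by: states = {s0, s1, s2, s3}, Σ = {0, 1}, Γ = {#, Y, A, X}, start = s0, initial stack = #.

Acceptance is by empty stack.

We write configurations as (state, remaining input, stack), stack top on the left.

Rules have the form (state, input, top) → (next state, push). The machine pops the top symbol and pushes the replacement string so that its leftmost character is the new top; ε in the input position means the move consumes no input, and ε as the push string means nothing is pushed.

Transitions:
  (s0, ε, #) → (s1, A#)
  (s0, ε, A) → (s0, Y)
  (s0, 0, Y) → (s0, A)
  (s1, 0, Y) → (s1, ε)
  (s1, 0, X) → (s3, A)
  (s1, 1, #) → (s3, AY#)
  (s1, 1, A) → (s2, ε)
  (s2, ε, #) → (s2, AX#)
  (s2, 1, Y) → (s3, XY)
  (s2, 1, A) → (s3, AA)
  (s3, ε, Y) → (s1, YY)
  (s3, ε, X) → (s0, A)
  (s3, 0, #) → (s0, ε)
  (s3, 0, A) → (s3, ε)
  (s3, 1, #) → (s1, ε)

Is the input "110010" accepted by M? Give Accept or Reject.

Reject

(s0, 110010, #)
  ε-move, top #: go to s1, push A# → (s1, 110010, A#)
  read 1, top A: go to s2, push ε → (s2, 10010, #)
  ε-move, top #: go to s2, push AX# → (s2, 10010, AX#)
  read 1, top A: go to s3, push AA → (s3, 0010, AAX#)
  read 0, top A: go to s3, push ε → (s3, 010, AX#)
  read 0, top A: go to s3, push ε → (s3, 10, X#)
  ε-move, top X: go to s0, push A → (s0, 10, A#)
  ε-move, top A: go to s0, push Y → (s0, 10, Y#)
No transition applies at (s0, 10, Y#); input not fully consumed.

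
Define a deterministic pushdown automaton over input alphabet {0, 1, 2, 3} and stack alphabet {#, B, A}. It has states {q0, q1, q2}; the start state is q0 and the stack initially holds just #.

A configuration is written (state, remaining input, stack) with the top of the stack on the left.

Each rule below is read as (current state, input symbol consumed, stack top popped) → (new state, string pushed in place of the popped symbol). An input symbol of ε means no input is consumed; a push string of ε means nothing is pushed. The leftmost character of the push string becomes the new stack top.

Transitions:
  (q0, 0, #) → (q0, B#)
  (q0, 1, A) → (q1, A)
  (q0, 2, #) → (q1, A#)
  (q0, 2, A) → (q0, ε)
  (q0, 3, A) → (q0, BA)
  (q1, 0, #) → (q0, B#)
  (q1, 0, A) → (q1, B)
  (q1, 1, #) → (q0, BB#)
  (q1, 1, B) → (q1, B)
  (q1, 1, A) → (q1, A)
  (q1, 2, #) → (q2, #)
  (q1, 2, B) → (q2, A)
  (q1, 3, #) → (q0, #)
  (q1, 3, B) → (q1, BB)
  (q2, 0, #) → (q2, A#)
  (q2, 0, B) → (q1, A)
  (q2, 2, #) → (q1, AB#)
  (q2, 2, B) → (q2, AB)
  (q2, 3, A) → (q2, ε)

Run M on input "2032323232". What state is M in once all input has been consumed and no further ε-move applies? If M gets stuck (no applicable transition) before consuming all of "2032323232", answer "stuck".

q2

(q0, 2032323232, #)
  read 2, top #: go to q1, push A# → (q1, 032323232, A#)
  read 0, top A: go to q1, push B → (q1, 32323232, B#)
  read 3, top B: go to q1, push BB → (q1, 2323232, BB#)
  read 2, top B: go to q2, push A → (q2, 323232, AB#)
  read 3, top A: go to q2, push ε → (q2, 23232, B#)
  read 2, top B: go to q2, push AB → (q2, 3232, AB#)
  read 3, top A: go to q2, push ε → (q2, 232, B#)
  read 2, top B: go to q2, push AB → (q2, 32, AB#)
  read 3, top A: go to q2, push ε → (q2, 2, B#)
  read 2, top B: go to q2, push AB → (q2, ε, AB#)
All input consumed; M is in state q2.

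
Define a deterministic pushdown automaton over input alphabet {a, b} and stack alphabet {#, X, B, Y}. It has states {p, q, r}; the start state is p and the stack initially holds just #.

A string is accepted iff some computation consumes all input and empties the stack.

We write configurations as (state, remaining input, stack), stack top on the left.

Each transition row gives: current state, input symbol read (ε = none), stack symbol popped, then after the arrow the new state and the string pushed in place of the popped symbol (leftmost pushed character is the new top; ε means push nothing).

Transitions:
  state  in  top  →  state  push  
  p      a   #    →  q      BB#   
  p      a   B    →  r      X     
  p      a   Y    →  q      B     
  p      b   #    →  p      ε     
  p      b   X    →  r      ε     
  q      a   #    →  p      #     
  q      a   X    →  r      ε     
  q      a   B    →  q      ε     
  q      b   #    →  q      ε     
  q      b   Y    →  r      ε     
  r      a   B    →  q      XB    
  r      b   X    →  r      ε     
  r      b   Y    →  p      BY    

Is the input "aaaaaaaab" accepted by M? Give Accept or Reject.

(p, aaaaaaaab, #)
  read a, top #: go to q, push BB# → (q, aaaaaaab, BB#)
  read a, top B: go to q, push ε → (q, aaaaaab, B#)
  read a, top B: go to q, push ε → (q, aaaaab, #)
  read a, top #: go to p, push # → (p, aaaab, #)
  read a, top #: go to q, push BB# → (q, aaab, BB#)
  read a, top B: go to q, push ε → (q, aab, B#)
  read a, top B: go to q, push ε → (q, ab, #)
  read a, top #: go to p, push # → (p, b, #)
  read b, top #: go to p, push ε → (p, ε, ε)
All input consumed and the stack is empty.

Accept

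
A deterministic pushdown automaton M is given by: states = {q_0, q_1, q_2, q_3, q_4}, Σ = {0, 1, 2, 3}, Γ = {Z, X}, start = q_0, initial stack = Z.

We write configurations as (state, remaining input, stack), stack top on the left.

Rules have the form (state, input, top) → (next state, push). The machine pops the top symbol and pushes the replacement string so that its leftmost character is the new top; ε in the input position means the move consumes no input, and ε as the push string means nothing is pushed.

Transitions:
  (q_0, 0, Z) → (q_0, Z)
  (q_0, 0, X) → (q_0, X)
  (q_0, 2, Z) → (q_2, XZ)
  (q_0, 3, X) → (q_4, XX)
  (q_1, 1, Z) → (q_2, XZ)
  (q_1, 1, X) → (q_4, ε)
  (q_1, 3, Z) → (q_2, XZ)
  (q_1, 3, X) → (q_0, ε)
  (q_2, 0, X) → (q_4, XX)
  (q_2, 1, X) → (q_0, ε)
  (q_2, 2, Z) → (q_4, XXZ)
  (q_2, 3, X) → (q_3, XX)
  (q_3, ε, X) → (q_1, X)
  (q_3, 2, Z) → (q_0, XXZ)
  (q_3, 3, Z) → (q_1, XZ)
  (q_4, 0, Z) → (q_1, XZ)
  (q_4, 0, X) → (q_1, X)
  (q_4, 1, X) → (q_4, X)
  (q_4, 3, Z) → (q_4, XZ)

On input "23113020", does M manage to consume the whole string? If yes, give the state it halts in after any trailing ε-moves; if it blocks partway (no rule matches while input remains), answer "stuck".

stuck

(q_0, 23113020, Z) ⊢ (q_2, 3113020, XZ) ⊢ (q_3, 113020, XXZ) ⊢ (q_1, 113020, XXZ) ⊢ (q_4, 13020, XZ) ⊢ (q_4, 3020, XZ)
No transition for (q_4, 3, top X); M blocks with input 3020 remaining.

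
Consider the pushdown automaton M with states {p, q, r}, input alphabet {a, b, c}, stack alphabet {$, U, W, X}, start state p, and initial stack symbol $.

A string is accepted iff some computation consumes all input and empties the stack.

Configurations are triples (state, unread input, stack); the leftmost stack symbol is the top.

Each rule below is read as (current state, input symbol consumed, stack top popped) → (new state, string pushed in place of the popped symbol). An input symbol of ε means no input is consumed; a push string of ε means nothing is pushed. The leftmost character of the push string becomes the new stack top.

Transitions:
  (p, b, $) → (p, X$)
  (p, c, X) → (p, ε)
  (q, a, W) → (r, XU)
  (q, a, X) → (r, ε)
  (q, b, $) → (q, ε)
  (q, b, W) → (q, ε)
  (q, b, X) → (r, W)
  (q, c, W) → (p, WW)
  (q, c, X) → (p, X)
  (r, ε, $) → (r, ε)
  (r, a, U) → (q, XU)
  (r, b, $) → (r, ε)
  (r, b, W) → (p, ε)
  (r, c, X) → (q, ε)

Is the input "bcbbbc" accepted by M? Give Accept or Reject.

Reject

No computation consumes all input and empties the stack.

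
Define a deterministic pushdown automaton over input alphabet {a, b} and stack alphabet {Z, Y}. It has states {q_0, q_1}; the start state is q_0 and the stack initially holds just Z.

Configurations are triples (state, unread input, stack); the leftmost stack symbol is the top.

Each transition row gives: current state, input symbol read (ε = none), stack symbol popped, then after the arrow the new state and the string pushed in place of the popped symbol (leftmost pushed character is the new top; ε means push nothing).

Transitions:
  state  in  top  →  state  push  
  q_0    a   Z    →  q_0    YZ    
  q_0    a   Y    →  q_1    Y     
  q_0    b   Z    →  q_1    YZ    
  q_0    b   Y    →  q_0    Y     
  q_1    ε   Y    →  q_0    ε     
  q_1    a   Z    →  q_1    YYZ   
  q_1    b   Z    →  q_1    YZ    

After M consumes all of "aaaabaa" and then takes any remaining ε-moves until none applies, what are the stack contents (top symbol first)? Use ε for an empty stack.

Z

(q_0, aaaabaa, Z)
  read a, top Z: go to q_0, push YZ → (q_0, aaabaa, YZ)
  read a, top Y: go to q_1, push Y → (q_1, aabaa, YZ)
  ε-move, top Y: go to q_0, push ε → (q_0, aabaa, Z)
  read a, top Z: go to q_0, push YZ → (q_0, abaa, YZ)
  read a, top Y: go to q_1, push Y → (q_1, baa, YZ)
  ε-move, top Y: go to q_0, push ε → (q_0, baa, Z)
  read b, top Z: go to q_1, push YZ → (q_1, aa, YZ)
  ε-move, top Y: go to q_0, push ε → (q_0, aa, Z)
  read a, top Z: go to q_0, push YZ → (q_0, a, YZ)
  read a, top Y: go to q_1, push Y → (q_1, ε, YZ)
  ε-move, top Y: go to q_0, push ε → (q_0, ε, Z)
All input consumed in state q_0 with stack Z.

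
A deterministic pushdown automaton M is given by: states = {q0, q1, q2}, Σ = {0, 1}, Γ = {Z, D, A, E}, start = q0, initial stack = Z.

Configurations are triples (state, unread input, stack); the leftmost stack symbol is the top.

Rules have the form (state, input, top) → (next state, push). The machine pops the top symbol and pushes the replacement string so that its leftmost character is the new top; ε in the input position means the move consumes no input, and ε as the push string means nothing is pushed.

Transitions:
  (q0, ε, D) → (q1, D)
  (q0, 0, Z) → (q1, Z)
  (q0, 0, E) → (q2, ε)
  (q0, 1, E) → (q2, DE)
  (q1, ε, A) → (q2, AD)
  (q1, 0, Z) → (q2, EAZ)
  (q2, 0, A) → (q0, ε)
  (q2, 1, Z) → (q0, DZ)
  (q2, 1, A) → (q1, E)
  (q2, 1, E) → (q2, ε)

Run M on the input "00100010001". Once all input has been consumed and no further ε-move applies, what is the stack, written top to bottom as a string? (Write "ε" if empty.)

AZ

(q0, 00100010001, Z) ⊢ (q1, 0100010001, Z) ⊢ (q2, 100010001, EAZ) ⊢ (q2, 00010001, AZ) ⊢ (q0, 0010001, Z) ⊢ (q1, 010001, Z) ⊢ (q2, 10001, EAZ) ⊢ (q2, 0001, AZ) ⊢ (q0, 001, Z) ⊢ (q1, 01, Z) ⊢ (q2, 1, EAZ) ⊢ (q2, ε, AZ)
All input consumed in state q2 with stack AZ.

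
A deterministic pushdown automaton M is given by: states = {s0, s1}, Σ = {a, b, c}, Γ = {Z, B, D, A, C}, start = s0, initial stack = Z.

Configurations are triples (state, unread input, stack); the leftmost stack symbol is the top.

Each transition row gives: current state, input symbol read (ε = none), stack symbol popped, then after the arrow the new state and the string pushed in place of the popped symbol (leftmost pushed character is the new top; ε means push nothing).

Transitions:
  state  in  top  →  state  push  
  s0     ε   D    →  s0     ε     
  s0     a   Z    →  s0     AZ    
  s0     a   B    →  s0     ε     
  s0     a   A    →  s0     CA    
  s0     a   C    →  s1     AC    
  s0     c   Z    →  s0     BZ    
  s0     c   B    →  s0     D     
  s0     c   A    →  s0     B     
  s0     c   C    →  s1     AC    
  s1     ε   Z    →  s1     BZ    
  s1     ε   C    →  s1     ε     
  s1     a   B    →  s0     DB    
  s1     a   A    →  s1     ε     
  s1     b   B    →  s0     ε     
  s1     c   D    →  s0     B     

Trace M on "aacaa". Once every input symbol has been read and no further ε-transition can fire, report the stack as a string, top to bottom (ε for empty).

BZ

(s0, aacaa, Z)
  read a, top Z: go to s0, push AZ → (s0, acaa, AZ)
  read a, top A: go to s0, push CA → (s0, caa, CAZ)
  read c, top C: go to s1, push AC → (s1, aa, ACAZ)
  read a, top A: go to s1, push ε → (s1, a, CAZ)
  ε-move, top C: go to s1, push ε → (s1, a, AZ)
  read a, top A: go to s1, push ε → (s1, ε, Z)
  ε-move, top Z: go to s1, push BZ → (s1, ε, BZ)
All input consumed in state s1 with stack BZ.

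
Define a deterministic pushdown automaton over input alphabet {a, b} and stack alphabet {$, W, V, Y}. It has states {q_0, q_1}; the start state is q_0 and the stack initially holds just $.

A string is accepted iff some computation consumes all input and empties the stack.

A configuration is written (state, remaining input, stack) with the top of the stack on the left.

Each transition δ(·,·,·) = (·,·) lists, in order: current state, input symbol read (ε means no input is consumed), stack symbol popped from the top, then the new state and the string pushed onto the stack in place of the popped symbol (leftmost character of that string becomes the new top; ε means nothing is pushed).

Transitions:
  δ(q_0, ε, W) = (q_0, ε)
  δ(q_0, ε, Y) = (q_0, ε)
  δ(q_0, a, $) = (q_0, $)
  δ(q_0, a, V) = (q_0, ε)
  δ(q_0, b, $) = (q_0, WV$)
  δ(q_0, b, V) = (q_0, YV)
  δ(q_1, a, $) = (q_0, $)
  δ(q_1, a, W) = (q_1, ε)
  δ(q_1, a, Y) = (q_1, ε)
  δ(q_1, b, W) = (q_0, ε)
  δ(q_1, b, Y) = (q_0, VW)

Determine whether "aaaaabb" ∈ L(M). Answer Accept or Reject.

(q_0, aaaaabb, $) ⊢ (q_0, aaaabb, $) ⊢ (q_0, aaabb, $) ⊢ (q_0, aabb, $) ⊢ (q_0, abb, $) ⊢ (q_0, bb, $) ⊢ (q_0, b, WV$) ⊢ (q_0, b, V$) ⊢ (q_0, ε, YV$) ⊢ (q_0, ε, V$)
All input consumed; stack is V$, not empty, and no further ε-move applies.

Reject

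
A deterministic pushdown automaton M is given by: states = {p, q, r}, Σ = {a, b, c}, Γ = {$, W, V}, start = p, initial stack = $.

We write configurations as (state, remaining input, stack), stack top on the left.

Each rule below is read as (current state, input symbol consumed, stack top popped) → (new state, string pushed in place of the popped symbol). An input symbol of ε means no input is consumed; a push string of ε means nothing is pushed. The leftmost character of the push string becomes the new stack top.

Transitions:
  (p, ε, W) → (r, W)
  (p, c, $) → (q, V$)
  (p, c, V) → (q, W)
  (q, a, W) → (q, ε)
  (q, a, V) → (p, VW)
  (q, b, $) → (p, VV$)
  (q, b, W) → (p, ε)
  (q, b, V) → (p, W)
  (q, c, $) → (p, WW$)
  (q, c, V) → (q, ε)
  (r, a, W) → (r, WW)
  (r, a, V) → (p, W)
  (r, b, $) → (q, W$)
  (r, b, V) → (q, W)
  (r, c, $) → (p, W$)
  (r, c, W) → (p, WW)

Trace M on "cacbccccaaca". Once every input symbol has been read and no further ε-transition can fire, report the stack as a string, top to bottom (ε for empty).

(p, cacbccccaaca, $)
  read c, top $: go to q, push V$ → (q, acbccccaaca, V$)
  read a, top V: go to p, push VW → (p, cbccccaaca, VW$)
  read c, top V: go to q, push W → (q, bccccaaca, WW$)
  read b, top W: go to p, push ε → (p, ccccaaca, W$)
  ε-move, top W: go to r, push W → (r, ccccaaca, W$)
  read c, top W: go to p, push WW → (p, cccaaca, WW$)
  ε-move, top W: go to r, push W → (r, cccaaca, WW$)
  read c, top W: go to p, push WW → (p, ccaaca, WWW$)
  ε-move, top W: go to r, push W → (r, ccaaca, WWW$)
  read c, top W: go to p, push WW → (p, caaca, WWWW$)
  ε-move, top W: go to r, push W → (r, caaca, WWWW$)
  read c, top W: go to p, push WW → (p, aaca, WWWWW$)
  ε-move, top W: go to r, push W → (r, aaca, WWWWW$)
  read a, top W: go to r, push WW → (r, aca, WWWWWW$)
  read a, top W: go to r, push WW → (r, ca, WWWWWWW$)
  read c, top W: go to p, push WW → (p, a, WWWWWWWW$)
  ε-move, top W: go to r, push W → (r, a, WWWWWWWW$)
  read a, top W: go to r, push WW → (r, ε, WWWWWWWWW$)
All input consumed in state r with stack WWWWWWWWW$.

WWWWWWWWW$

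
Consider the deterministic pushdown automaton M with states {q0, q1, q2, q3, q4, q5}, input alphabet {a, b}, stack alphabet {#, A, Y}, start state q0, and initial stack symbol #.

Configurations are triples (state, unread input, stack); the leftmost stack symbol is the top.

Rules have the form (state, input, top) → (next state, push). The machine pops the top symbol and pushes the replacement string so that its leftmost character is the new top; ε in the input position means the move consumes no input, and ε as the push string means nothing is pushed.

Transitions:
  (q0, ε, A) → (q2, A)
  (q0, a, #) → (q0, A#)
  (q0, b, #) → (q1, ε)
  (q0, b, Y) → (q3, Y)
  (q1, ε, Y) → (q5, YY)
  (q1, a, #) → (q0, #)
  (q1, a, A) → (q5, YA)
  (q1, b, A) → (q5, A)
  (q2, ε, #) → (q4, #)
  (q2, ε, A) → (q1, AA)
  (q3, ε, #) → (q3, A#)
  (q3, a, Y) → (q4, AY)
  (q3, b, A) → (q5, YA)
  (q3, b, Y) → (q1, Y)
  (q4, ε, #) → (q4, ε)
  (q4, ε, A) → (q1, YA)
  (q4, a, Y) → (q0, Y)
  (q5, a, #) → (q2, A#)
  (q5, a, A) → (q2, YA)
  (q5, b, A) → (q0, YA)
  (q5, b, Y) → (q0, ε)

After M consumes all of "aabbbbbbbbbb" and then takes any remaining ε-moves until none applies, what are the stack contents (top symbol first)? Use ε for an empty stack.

YAAA#

(q0, aabbbbbbbbbb, #) ⊢ (q0, abbbbbbbbbb, A#) ⊢ (q2, abbbbbbbbbb, A#) ⊢ (q1, abbbbbbbbbb, AA#) ⊢ (q5, bbbbbbbbbb, YAA#) ⊢ (q0, bbbbbbbbb, AA#) ⊢ (q2, bbbbbbbbb, AA#) ⊢ (q1, bbbbbbbbb, AAA#) ⊢ (q5, bbbbbbbb, AAA#) ⊢ (q0, bbbbbbb, YAAA#) ⊢ (q3, bbbbbb, YAAA#) ⊢ (q1, bbbbb, YAAA#) ⊢ (q5, bbbbb, YYAAA#) ⊢ (q0, bbbb, YAAA#) ⊢ (q3, bbb, YAAA#) ⊢ (q1, bb, YAAA#) ⊢ (q5, bb, YYAAA#) ⊢ (q0, b, YAAA#) ⊢ (q3, ε, YAAA#)
All input consumed in state q3 with stack YAAA#.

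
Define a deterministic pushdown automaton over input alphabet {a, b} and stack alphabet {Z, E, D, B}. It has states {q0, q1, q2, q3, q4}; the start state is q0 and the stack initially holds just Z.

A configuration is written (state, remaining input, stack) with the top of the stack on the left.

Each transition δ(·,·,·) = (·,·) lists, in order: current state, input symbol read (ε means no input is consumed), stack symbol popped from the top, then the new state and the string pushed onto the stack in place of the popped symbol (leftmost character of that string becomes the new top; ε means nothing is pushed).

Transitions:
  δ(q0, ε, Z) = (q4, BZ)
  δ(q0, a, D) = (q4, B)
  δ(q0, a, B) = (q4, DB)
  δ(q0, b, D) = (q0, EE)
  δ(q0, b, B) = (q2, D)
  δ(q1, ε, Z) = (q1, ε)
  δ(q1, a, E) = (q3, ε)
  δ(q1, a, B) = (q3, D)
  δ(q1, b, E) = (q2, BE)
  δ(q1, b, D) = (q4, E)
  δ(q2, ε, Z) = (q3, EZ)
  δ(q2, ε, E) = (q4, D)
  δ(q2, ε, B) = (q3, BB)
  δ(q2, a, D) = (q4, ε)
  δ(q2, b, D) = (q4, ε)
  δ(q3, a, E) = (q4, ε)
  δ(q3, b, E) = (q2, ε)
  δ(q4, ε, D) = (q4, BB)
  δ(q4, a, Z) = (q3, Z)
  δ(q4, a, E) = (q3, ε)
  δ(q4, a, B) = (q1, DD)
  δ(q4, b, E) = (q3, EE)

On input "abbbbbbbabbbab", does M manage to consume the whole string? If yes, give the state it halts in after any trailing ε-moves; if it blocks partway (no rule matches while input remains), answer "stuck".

(q0, abbbbbbbabbbab, Z) ⊢ (q4, abbbbbbbabbbab, BZ) ⊢ (q1, bbbbbbbabbbab, DDZ) ⊢ (q4, bbbbbbabbbab, EDZ) ⊢ (q3, bbbbbabbbab, EEDZ) ⊢ (q2, bbbbabbbab, EDZ) ⊢ (q4, bbbbabbbab, DDZ) ⊢ (q4, bbbbabbbab, BBDZ)
No transition for (q4, b, top B); M blocks with input bbbbabbbab remaining.

stuck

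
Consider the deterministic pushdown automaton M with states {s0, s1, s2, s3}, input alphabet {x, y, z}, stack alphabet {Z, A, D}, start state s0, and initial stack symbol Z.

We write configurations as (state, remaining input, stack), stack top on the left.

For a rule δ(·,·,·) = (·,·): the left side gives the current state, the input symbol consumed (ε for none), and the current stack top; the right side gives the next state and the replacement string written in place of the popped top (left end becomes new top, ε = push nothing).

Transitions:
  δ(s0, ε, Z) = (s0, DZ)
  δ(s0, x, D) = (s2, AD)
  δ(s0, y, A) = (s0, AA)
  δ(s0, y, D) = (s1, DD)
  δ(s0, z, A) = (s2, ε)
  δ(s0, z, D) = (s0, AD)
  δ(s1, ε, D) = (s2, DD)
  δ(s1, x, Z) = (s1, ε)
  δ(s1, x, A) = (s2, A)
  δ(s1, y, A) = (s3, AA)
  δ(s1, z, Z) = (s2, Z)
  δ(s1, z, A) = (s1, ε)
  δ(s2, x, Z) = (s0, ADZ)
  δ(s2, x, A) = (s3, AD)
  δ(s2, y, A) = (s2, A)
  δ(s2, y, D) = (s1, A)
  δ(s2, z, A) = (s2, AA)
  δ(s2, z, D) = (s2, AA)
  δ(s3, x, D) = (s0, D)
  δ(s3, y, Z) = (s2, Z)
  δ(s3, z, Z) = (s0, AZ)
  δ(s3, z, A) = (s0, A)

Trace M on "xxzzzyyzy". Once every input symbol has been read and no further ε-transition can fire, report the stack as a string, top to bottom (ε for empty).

AAADZ

(s0, xxzzzyyzy, Z)
  ε-move, top Z: go to s0, push DZ → (s0, xxzzzyyzy, DZ)
  read x, top D: go to s2, push AD → (s2, xzzzyyzy, ADZ)
  read x, top A: go to s3, push AD → (s3, zzzyyzy, ADDZ)
  read z, top A: go to s0, push A → (s0, zzyyzy, ADDZ)
  read z, top A: go to s2, push ε → (s2, zyyzy, DDZ)
  read z, top D: go to s2, push AA → (s2, yyzy, AADZ)
  read y, top A: go to s2, push A → (s2, yzy, AADZ)
  read y, top A: go to s2, push A → (s2, zy, AADZ)
  read z, top A: go to s2, push AA → (s2, y, AAADZ)
  read y, top A: go to s2, push A → (s2, ε, AAADZ)
All input consumed in state s2 with stack AAADZ.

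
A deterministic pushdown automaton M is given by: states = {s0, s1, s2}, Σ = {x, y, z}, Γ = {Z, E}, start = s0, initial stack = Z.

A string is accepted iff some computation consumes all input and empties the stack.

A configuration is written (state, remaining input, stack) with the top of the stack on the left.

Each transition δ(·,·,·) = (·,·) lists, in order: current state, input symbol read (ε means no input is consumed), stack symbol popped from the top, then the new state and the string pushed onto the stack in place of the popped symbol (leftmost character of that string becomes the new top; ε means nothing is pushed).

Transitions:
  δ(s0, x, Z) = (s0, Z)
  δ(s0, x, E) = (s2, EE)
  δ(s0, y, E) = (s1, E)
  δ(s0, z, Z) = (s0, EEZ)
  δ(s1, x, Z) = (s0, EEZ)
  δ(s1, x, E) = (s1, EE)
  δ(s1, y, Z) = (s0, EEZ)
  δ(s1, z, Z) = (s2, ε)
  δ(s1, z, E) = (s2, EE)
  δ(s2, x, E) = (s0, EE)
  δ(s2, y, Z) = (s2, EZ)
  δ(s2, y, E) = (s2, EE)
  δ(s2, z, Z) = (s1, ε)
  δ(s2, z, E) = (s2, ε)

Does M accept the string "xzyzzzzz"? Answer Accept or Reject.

(s0, xzyzzzzz, Z)
  read x, top Z: go to s0, push Z → (s0, zyzzzzz, Z)
  read z, top Z: go to s0, push EEZ → (s0, yzzzzz, EEZ)
  read y, top E: go to s1, push E → (s1, zzzzz, EEZ)
  read z, top E: go to s2, push EE → (s2, zzzz, EEEZ)
  read z, top E: go to s2, push ε → (s2, zzz, EEZ)
  read z, top E: go to s2, push ε → (s2, zz, EZ)
  read z, top E: go to s2, push ε → (s2, z, Z)
  read z, top Z: go to s1, push ε → (s1, ε, ε)
All input consumed and the stack is empty.

Accept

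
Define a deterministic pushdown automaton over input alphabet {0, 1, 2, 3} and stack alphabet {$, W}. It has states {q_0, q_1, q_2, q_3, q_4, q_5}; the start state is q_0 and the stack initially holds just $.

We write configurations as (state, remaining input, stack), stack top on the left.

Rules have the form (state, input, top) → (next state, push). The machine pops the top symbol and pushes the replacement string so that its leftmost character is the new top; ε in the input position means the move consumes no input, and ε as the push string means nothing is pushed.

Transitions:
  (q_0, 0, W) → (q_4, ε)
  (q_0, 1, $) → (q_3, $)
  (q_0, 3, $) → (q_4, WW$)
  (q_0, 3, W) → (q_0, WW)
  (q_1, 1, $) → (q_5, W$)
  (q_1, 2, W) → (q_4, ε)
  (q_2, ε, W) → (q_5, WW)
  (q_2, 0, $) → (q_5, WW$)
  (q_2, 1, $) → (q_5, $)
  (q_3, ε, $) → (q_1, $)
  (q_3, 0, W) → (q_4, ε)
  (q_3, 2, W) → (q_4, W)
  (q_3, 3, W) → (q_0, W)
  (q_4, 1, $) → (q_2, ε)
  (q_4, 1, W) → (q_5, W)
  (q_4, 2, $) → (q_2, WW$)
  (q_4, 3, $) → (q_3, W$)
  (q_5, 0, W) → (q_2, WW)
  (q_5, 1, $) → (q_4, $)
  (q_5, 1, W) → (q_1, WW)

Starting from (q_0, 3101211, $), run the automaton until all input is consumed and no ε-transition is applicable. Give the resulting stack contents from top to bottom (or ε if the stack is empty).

(q_0, 3101211, $)
  read 3, top $: go to q_4, push WW$ → (q_4, 101211, WW$)
  read 1, top W: go to q_5, push W → (q_5, 01211, WW$)
  read 0, top W: go to q_2, push WW → (q_2, 1211, WWW$)
  ε-move, top W: go to q_5, push WW → (q_5, 1211, WWWW$)
  read 1, top W: go to q_1, push WW → (q_1, 211, WWWWW$)
  read 2, top W: go to q_4, push ε → (q_4, 11, WWWW$)
  read 1, top W: go to q_5, push W → (q_5, 1, WWWW$)
  read 1, top W: go to q_1, push WW → (q_1, ε, WWWWW$)
All input consumed in state q_1 with stack WWWWW$.

WWWWW$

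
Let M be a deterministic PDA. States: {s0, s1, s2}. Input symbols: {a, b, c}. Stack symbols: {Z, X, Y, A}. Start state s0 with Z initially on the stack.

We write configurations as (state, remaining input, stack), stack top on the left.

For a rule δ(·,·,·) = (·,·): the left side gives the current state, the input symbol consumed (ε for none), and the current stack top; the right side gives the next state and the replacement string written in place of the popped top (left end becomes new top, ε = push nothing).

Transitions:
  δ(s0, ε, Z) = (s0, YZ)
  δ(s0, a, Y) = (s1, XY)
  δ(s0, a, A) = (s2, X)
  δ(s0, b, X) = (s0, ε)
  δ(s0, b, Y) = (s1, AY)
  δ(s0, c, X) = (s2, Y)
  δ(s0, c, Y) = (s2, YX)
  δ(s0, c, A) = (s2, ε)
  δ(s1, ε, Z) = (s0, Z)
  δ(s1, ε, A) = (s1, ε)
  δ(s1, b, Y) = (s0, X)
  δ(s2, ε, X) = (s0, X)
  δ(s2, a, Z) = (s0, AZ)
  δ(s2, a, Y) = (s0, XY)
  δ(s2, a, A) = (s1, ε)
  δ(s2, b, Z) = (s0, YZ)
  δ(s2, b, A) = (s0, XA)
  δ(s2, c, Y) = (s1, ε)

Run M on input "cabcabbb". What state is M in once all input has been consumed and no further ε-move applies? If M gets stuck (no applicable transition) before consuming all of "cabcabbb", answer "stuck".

s0

(s0, cabcabbb, Z) ⊢ (s0, cabcabbb, YZ) ⊢ (s2, abcabbb, YXZ) ⊢ (s0, bcabbb, XYXZ) ⊢ (s0, cabbb, YXZ) ⊢ (s2, abbb, YXXZ) ⊢ (s0, bbb, XYXXZ) ⊢ (s0, bb, YXXZ) ⊢ (s1, b, AYXXZ) ⊢ (s1, b, YXXZ) ⊢ (s0, ε, XXXZ)
All input consumed; M is in state s0.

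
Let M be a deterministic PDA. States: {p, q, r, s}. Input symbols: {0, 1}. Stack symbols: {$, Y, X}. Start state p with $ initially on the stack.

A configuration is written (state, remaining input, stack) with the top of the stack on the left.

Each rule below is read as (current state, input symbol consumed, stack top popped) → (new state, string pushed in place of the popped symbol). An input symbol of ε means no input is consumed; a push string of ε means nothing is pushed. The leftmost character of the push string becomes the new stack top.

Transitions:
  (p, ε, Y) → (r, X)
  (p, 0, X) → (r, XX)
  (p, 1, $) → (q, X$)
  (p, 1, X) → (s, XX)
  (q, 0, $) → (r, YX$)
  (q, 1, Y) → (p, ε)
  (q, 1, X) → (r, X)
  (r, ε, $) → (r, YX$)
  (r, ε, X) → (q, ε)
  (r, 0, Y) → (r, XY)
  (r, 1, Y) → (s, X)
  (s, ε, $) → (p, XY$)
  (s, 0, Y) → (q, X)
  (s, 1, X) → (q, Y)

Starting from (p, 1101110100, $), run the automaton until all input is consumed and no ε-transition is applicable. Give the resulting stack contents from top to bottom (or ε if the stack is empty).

(p, 1101110100, $)
  read 1, top $: go to q, push X$ → (q, 101110100, X$)
  read 1, top X: go to r, push X → (r, 01110100, X$)
  ε-move, top X: go to q, push ε → (q, 01110100, $)
  read 0, top $: go to r, push YX$ → (r, 1110100, YX$)
  read 1, top Y: go to s, push X → (s, 110100, XX$)
  read 1, top X: go to q, push Y → (q, 10100, YX$)
  read 1, top Y: go to p, push ε → (p, 0100, X$)
  read 0, top X: go to r, push XX → (r, 100, XX$)
  ε-move, top X: go to q, push ε → (q, 100, X$)
  read 1, top X: go to r, push X → (r, 00, X$)
  ε-move, top X: go to q, push ε → (q, 00, $)
  read 0, top $: go to r, push YX$ → (r, 0, YX$)
  read 0, top Y: go to r, push XY → (r, ε, XYX$)
  ε-move, top X: go to q, push ε → (q, ε, YX$)
All input consumed in state q with stack YX$.

YX$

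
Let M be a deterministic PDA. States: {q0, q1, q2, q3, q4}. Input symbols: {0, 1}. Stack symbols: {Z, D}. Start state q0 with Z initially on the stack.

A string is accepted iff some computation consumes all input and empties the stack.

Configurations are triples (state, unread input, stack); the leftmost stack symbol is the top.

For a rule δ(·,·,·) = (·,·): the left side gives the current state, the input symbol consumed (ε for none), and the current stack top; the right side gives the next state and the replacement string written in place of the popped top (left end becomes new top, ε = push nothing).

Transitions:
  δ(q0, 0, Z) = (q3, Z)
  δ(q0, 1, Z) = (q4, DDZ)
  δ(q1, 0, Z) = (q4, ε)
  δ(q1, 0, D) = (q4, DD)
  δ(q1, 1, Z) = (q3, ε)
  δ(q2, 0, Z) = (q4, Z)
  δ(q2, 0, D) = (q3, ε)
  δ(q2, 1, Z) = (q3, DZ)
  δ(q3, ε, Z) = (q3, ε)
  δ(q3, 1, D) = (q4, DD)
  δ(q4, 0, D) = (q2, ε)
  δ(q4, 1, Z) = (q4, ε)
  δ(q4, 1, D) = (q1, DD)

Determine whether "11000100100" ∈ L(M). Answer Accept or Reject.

Accept

(q0, 11000100100, Z)
  read 1, top Z: go to q4, push DDZ → (q4, 1000100100, DDZ)
  read 1, top D: go to q1, push DD → (q1, 000100100, DDDZ)
  read 0, top D: go to q4, push DD → (q4, 00100100, DDDDZ)
  read 0, top D: go to q2, push ε → (q2, 0100100, DDDZ)
  read 0, top D: go to q3, push ε → (q3, 100100, DDZ)
  read 1, top D: go to q4, push DD → (q4, 00100, DDDZ)
  read 0, top D: go to q2, push ε → (q2, 0100, DDZ)
  read 0, top D: go to q3, push ε → (q3, 100, DZ)
  read 1, top D: go to q4, push DD → (q4, 00, DDZ)
  read 0, top D: go to q2, push ε → (q2, 0, DZ)
  read 0, top D: go to q3, push ε → (q3, ε, Z)
  ε-move, top Z: go to q3, push ε → (q3, ε, ε)
All input consumed and the stack is empty.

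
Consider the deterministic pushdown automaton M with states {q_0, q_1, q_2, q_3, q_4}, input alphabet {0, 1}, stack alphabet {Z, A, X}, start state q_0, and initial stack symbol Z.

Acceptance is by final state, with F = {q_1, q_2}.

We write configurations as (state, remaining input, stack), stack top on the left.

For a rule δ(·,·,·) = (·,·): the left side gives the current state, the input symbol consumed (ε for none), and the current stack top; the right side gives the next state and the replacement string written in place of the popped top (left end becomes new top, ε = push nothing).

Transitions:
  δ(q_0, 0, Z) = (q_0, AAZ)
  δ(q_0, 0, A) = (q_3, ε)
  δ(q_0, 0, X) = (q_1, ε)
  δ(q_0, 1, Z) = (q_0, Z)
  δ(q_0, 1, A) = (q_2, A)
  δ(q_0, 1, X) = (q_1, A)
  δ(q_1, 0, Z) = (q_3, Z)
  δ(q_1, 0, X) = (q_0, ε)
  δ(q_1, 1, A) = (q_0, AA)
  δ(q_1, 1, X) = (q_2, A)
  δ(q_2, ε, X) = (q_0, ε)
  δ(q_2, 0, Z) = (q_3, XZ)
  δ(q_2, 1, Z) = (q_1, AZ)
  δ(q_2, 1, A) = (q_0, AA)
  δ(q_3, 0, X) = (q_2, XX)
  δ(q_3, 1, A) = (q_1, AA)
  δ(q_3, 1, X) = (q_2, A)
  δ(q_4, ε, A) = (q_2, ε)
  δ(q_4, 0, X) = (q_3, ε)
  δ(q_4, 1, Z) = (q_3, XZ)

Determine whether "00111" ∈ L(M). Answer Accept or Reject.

(q_0, 00111, Z)
  read 0, top Z: go to q_0, push AAZ → (q_0, 0111, AAZ)
  read 0, top A: go to q_3, push ε → (q_3, 111, AZ)
  read 1, top A: go to q_1, push AA → (q_1, 11, AAZ)
  read 1, top A: go to q_0, push AA → (q_0, 1, AAAZ)
  read 1, top A: go to q_2, push A → (q_2, ε, AAAZ)
All input consumed; state q_2 ∈ F.

Accept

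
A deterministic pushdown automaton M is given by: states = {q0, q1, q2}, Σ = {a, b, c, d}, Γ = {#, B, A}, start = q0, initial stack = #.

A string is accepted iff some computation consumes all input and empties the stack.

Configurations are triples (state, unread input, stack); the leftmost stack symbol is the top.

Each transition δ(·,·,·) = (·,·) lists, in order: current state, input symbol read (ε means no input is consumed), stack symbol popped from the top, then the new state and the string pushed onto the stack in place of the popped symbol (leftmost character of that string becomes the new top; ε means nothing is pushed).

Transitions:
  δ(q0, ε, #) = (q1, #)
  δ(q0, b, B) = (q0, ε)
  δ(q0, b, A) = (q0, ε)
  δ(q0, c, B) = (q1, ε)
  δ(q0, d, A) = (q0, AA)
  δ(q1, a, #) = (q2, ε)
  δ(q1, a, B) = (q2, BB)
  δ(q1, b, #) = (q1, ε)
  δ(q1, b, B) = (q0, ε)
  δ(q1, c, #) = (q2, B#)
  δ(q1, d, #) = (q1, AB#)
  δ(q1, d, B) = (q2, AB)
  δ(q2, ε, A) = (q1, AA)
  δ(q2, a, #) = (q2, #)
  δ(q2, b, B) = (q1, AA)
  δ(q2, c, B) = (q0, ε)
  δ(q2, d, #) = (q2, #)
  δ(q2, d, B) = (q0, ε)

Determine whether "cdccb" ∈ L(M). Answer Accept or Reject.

(q0, cdccb, #) ⊢ (q1, cdccb, #) ⊢ (q2, dccb, B#) ⊢ (q0, ccb, #) ⊢ (q1, ccb, #) ⊢ (q2, cb, B#) ⊢ (q0, b, #) ⊢ (q1, b, #) ⊢ (q1, ε, ε)
All input consumed and the stack is empty.

Accept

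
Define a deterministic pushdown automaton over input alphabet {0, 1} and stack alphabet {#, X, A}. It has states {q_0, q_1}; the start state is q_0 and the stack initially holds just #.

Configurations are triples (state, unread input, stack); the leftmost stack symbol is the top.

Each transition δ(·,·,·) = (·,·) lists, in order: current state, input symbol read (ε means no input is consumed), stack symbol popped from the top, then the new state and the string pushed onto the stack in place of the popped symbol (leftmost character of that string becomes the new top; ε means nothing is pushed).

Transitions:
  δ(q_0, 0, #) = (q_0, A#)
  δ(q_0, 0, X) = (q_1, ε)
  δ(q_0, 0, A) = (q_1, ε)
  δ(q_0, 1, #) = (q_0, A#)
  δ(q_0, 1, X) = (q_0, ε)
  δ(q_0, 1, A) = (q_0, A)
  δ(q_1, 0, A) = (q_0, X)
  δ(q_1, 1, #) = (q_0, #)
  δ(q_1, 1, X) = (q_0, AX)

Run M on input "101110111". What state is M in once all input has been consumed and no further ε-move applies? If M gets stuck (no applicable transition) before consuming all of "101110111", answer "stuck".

(q_0, 101110111, #)
  read 1, top #: go to q_0, push A# → (q_0, 01110111, A#)
  read 0, top A: go to q_1, push ε → (q_1, 1110111, #)
  read 1, top #: go to q_0, push # → (q_0, 110111, #)
  read 1, top #: go to q_0, push A# → (q_0, 10111, A#)
  read 1, top A: go to q_0, push A → (q_0, 0111, A#)
  read 0, top A: go to q_1, push ε → (q_1, 111, #)
  read 1, top #: go to q_0, push # → (q_0, 11, #)
  read 1, top #: go to q_0, push A# → (q_0, 1, A#)
  read 1, top A: go to q_0, push A → (q_0, ε, A#)
All input consumed; M is in state q_0.

q_0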